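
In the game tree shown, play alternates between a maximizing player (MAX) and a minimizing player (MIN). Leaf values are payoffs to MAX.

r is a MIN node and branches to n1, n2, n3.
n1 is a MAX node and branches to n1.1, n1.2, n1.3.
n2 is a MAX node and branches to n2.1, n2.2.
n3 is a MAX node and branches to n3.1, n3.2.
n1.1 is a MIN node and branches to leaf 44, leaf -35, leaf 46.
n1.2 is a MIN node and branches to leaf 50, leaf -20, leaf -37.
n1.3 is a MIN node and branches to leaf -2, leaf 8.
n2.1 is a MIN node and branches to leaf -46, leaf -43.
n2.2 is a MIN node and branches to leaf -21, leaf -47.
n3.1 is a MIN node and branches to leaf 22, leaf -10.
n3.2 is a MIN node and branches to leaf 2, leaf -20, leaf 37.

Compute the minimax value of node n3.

n3.1 (MIN): min(22, -10) = -10
n3.2 (MIN): min(2, -20, 37) = -20
n3 (MAX): max(-10, -20) = -10

-10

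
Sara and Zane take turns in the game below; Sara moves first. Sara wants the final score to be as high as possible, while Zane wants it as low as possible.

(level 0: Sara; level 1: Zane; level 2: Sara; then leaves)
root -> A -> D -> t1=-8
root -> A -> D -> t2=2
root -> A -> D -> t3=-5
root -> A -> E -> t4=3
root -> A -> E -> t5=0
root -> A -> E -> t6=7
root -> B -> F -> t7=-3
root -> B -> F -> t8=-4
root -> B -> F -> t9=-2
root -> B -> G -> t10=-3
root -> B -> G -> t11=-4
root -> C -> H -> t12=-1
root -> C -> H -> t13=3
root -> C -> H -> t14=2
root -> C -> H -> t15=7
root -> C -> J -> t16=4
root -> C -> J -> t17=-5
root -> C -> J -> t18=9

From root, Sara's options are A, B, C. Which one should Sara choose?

C

D (Sara): max(-8, 2, -5) = 2
E (Sara): max(3, 0, 7) = 7
A (Zane): min(2, 7) = 2
F (Sara): max(-3, -4, -2) = -2
G (Sara): max(-3, -4) = -3
B (Zane): min(-2, -3) = -3
H (Sara): max(-1, 3, 2, 7) = 7
J (Sara): max(4, -5, 9) = 9
C (Zane): min(7, 9) = 7
root (Sara): max(2, -3, 7) = 7
Sara at root wants the highest of {A=2, B=-3, C=7}, so chooses C.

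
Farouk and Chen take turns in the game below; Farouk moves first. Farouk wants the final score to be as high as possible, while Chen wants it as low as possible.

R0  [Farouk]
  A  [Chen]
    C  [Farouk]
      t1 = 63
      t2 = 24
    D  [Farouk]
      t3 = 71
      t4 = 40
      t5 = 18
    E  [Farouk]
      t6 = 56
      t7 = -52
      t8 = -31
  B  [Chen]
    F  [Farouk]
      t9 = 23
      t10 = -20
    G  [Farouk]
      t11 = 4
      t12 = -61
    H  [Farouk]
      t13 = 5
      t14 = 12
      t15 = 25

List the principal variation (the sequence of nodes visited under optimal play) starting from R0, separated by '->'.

C (Farouk): max(63, 24) = 63
D (Farouk): max(71, 40, 18) = 71
E (Farouk): max(56, -52, -31) = 56
A (Chen): min(63, 71, 56) = 56
F (Farouk): max(23, -20) = 23
G (Farouk): max(4, -61) = 4
H (Farouk): max(5, 12, 25) = 25
B (Chen): min(23, 4, 25) = 4
R0 (Farouk): max(56, 4) = 56
At R0, Farouk picks A (highest: 56).
At A, Chen picks E (lowest: 56).
At E, Farouk picks t6 (highest: 56).
Terminal value 56.

R0 -> A -> E -> t6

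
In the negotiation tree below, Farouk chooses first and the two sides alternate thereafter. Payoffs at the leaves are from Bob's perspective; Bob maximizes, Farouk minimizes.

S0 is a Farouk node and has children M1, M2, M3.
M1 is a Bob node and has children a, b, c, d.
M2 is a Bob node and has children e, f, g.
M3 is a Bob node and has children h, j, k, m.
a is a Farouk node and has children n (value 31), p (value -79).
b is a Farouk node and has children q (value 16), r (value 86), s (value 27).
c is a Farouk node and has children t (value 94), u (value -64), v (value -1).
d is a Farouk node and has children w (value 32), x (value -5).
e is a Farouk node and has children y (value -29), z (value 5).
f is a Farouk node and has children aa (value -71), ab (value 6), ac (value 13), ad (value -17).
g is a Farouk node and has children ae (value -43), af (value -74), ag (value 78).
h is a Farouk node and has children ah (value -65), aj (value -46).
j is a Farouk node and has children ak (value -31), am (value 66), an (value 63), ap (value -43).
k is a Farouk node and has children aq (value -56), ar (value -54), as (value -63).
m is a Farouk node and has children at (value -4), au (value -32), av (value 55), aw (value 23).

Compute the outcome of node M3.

-32

h (Farouk): min(-65, -46) = -65
j (Farouk): min(-31, 66, 63, -43) = -43
k (Farouk): min(-56, -54, -63) = -63
m (Farouk): min(-4, -32, 55, 23) = -32
M3 (Bob): max(-65, -43, -63, -32) = -32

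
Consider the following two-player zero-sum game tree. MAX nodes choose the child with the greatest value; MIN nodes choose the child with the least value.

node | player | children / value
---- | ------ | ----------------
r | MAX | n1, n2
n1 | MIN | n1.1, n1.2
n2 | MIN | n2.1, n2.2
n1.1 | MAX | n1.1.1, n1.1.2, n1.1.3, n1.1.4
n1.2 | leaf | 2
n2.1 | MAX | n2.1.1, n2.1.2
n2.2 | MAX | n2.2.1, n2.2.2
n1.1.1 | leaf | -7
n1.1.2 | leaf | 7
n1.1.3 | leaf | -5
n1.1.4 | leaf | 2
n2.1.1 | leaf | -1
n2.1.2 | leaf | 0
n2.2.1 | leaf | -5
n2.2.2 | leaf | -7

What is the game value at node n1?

n1.1 (MAX): max(-7, 7, -5, 2) = 7
n1 (MIN): min(7, 2) = 2

2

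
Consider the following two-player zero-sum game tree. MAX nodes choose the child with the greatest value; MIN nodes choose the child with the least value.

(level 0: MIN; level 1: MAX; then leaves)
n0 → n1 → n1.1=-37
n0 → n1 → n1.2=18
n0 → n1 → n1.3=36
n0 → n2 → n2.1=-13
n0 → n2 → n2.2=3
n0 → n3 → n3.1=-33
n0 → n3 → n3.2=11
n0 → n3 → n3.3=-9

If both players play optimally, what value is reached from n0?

n1 (MAX): max(-37, 18, 36) = 36
n2 (MAX): max(-13, 3) = 3
n3 (MAX): max(-33, 11, -9) = 11
n0 (MIN): min(36, 3, 11) = 3

3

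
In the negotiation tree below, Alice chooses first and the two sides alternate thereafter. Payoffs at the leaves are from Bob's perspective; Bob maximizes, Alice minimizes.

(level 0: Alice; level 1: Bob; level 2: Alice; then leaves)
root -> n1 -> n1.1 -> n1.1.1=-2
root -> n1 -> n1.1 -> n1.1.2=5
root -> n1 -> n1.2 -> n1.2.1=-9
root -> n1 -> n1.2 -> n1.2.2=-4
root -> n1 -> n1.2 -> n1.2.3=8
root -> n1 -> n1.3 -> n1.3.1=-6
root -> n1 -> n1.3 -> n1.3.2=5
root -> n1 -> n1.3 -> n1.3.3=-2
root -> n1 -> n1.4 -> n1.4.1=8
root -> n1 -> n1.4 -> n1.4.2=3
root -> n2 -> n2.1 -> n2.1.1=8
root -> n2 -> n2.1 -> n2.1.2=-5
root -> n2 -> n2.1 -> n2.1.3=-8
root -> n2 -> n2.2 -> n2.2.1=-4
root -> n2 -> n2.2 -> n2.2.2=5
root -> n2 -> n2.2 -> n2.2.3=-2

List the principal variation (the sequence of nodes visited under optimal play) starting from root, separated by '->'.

n1.1 (Alice): min(-2, 5) = -2
n1.2 (Alice): min(-9, -4, 8) = -9
n1.3 (Alice): min(-6, 5, -2) = -6
n1.4 (Alice): min(8, 3) = 3
n1 (Bob): max(-2, -9, -6, 3) = 3
n2.1 (Alice): min(8, -5, -8) = -8
n2.2 (Alice): min(-4, 5, -2) = -4
n2 (Bob): max(-8, -4) = -4
root (Alice): min(3, -4) = -4
At root, Alice picks n2 (lowest: -4).
At n2, Bob picks n2.2 (highest: -4).
At n2.2, Alice picks n2.2.1 (lowest: -4).
Terminal value -4.

root -> n2 -> n2.2 -> n2.2.1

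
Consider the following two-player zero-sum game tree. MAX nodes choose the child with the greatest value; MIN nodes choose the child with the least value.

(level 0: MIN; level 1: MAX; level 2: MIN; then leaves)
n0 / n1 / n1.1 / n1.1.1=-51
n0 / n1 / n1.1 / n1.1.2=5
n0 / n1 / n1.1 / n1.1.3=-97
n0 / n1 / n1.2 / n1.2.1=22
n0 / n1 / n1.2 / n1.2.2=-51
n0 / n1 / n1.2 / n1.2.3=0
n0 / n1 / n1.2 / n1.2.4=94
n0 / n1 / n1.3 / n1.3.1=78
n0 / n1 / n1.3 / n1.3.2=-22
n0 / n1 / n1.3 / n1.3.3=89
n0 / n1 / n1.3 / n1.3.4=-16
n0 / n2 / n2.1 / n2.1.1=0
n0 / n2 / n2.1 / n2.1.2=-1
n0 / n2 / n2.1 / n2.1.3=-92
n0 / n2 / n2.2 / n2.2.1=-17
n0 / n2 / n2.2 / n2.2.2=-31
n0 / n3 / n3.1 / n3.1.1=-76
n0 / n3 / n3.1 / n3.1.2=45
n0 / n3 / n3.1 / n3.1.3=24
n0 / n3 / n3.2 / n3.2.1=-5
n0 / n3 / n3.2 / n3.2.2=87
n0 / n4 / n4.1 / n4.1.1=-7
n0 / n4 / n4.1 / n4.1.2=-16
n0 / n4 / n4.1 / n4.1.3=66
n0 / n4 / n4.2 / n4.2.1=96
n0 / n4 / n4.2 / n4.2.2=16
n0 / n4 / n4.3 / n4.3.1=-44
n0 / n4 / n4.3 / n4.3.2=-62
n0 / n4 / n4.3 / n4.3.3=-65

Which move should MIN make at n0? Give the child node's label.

n2

n1.1 (MIN): min(-51, 5, -97) = -97
n1.2 (MIN): min(22, -51, 0, 94) = -51
n1.3 (MIN): min(78, -22, 89, -16) = -22
n1 (MAX): max(-97, -51, -22) = -22
n2.1 (MIN): min(0, -1, -92) = -92
n2.2 (MIN): min(-17, -31) = -31
n2 (MAX): max(-92, -31) = -31
n3.1 (MIN): min(-76, 45, 24) = -76
n3.2 (MIN): min(-5, 87) = -5
n3 (MAX): max(-76, -5) = -5
n4.1 (MIN): min(-7, -16, 66) = -16
n4.2 (MIN): min(96, 16) = 16
n4.3 (MIN): min(-44, -62, -65) = -65
n4 (MAX): max(-16, 16, -65) = 16
n0 (MIN): min(-22, -31, -5, 16) = -31
MIN at n0 wants the lowest of {n1=-22, n2=-31, n3=-5, n4=16}, so chooses n2.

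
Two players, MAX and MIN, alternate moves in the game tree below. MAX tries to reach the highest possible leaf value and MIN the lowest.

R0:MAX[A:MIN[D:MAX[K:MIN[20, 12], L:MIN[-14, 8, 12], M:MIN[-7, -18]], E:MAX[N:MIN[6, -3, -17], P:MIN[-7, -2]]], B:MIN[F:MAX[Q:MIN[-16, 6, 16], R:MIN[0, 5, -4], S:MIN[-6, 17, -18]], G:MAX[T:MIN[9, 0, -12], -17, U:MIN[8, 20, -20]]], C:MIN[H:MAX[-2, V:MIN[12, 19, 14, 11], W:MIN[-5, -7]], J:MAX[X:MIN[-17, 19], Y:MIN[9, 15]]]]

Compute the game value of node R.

R (MIN): min(0, 5, -4) = -4

-4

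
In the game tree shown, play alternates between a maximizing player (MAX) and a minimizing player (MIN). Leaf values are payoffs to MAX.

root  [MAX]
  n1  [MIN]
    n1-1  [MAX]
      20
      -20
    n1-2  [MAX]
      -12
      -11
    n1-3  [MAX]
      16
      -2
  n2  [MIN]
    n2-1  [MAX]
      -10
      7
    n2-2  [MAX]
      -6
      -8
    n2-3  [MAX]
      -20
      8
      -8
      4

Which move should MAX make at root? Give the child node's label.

n1-1 (MAX): max(20, -20) = 20
n1-2 (MAX): max(-12, -11) = -11
n1-3 (MAX): max(16, -2) = 16
n1 (MIN): min(20, -11, 16) = -11
n2-1 (MAX): max(-10, 7) = 7
n2-2 (MAX): max(-6, -8) = -6
n2-3 (MAX): max(-20, 8, -8, 4) = 8
n2 (MIN): min(7, -6, 8) = -6
root (MAX): max(-11, -6) = -6
MAX at root wants the highest of {n1=-11, n2=-6}, so chooses n2.

n2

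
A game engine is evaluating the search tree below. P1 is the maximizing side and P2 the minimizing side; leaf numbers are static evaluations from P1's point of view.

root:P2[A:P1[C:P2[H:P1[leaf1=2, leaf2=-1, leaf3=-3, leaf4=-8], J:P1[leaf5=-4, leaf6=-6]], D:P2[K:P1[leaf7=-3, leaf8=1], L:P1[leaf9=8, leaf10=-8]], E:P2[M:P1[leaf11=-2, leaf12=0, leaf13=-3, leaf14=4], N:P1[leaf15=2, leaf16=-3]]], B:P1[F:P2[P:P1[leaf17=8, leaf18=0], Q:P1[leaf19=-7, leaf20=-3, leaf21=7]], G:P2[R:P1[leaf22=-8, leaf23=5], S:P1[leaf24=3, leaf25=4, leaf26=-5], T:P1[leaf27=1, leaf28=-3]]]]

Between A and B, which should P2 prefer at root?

H (P1): max(2, -1, -3, -8) = 2
J (P1): max(-4, -6) = -4
C (P2): min(2, -4) = -4
K (P1): max(-3, 1) = 1
L (P1): max(8, -8) = 8
D (P2): min(1, 8) = 1
M (P1): max(-2, 0, -3, 4) = 4
N (P1): max(2, -3) = 2
E (P2): min(4, 2) = 2
A (P1): max(-4, 1, 2) = 2
P (P1): max(8, 0) = 8
Q (P1): max(-7, -3, 7) = 7
F (P2): min(8, 7) = 7
R (P1): max(-8, 5) = 5
S (P1): max(3, 4, -5) = 4
T (P1): max(1, -3) = 1
G (P2): min(5, 4, 1) = 1
B (P1): max(7, 1) = 7
P2 prefers the lower value; A=2, B=7. A is better since 2 < 7.

A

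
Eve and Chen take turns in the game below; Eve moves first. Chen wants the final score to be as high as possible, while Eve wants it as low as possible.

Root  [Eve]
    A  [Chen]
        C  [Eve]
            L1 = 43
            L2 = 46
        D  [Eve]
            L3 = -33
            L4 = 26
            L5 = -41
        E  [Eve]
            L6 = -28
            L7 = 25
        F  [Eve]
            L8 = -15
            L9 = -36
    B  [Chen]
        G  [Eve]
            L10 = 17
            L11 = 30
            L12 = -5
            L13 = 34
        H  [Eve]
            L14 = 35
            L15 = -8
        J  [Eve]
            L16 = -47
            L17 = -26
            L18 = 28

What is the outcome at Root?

C (Eve): min(43, 46) = 43
D (Eve): min(-33, 26, -41) = -41
E (Eve): min(-28, 25) = -28
F (Eve): min(-15, -36) = -36
A (Chen): max(43, -41, -28, -36) = 43
G (Eve): min(17, 30, -5, 34) = -5
H (Eve): min(35, -8) = -8
J (Eve): min(-47, -26, 28) = -47
B (Chen): max(-5, -8, -47) = -5
Root (Eve): min(43, -5) = -5

-5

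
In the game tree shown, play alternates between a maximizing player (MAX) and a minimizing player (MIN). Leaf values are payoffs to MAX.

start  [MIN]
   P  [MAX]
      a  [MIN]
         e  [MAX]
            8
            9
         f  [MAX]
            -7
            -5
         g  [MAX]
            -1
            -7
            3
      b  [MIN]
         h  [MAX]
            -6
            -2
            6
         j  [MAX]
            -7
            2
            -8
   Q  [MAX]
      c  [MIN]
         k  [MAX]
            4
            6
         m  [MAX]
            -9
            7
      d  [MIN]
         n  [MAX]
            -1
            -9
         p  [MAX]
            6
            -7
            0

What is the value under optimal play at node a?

-5

e (MAX): max(8, 9) = 9
f (MAX): max(-7, -5) = -5
g (MAX): max(-1, -7, 3) = 3
a (MIN): min(9, -5, 3) = -5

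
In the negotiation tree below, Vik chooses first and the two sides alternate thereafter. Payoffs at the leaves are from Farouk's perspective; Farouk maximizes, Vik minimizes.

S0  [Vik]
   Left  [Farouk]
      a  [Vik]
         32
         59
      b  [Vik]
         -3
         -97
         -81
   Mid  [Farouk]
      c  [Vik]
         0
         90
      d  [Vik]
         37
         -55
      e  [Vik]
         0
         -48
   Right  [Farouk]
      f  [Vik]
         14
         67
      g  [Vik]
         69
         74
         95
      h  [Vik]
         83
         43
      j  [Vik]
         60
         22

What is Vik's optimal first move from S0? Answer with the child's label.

Mid

a (Vik): min(32, 59) = 32
b (Vik): min(-3, -97, -81) = -97
Left (Farouk): max(32, -97) = 32
c (Vik): min(0, 90) = 0
d (Vik): min(37, -55) = -55
e (Vik): min(0, -48) = -48
Mid (Farouk): max(0, -55, -48) = 0
f (Vik): min(14, 67) = 14
g (Vik): min(69, 74, 95) = 69
h (Vik): min(83, 43) = 43
j (Vik): min(60, 22) = 22
Right (Farouk): max(14, 69, 43, 22) = 69
S0 (Vik): min(32, 0, 69) = 0
Vik at S0 wants the lowest of {Left=32, Mid=0, Right=69}, so chooses Mid.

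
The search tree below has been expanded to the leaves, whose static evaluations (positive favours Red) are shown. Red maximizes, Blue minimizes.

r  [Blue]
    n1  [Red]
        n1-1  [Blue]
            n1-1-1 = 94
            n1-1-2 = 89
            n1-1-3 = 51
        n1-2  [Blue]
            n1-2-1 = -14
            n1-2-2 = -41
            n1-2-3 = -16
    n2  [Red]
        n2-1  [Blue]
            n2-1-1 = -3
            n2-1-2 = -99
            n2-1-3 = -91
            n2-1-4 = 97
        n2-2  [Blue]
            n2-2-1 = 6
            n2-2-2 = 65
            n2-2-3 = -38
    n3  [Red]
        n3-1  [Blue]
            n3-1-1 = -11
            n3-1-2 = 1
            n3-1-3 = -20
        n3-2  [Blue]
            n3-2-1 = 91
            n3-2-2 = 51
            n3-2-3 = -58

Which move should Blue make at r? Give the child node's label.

n1-1 (Blue): min(94, 89, 51) = 51
n1-2 (Blue): min(-14, -41, -16) = -41
n1 (Red): max(51, -41) = 51
n2-1 (Blue): min(-3, -99, -91, 97) = -99
n2-2 (Blue): min(6, 65, -38) = -38
n2 (Red): max(-99, -38) = -38
n3-1 (Blue): min(-11, 1, -20) = -20
n3-2 (Blue): min(91, 51, -58) = -58
n3 (Red): max(-20, -58) = -20
r (Blue): min(51, -38, -20) = -38
Blue at r wants the lowest of {n1=51, n2=-38, n3=-20}, so chooses n2.

n2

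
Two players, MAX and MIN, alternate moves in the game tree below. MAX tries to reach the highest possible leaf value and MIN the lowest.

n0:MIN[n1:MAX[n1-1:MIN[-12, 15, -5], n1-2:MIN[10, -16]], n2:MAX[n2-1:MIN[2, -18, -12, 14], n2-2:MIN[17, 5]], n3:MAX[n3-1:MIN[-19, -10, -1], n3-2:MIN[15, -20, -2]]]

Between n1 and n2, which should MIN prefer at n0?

n1

n1-1 (MIN): min(-12, 15, -5) = -12
n1-2 (MIN): min(10, -16) = -16
n1 (MAX): max(-12, -16) = -12
n2-1 (MIN): min(2, -18, -12, 14) = -18
n2-2 (MIN): min(17, 5) = 5
n2 (MAX): max(-18, 5) = 5
MIN prefers the lower value; n1=-12, n2=5. n1 is better since -12 < 5.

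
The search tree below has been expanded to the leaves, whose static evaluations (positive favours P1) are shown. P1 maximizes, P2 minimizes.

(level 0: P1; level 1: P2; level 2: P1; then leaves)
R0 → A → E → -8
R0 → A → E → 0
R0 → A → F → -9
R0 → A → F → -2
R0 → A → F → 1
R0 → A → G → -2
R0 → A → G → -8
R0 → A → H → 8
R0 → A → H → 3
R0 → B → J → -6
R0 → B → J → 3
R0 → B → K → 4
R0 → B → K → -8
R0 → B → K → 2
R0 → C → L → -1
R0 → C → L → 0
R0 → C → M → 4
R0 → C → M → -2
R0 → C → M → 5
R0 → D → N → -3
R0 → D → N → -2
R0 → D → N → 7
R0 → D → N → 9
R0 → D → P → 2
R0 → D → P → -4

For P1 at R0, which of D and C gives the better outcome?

N (P1): max(-3, -2, 7, 9) = 9
P (P1): max(2, -4) = 2
D (P2): min(9, 2) = 2
L (P1): max(-1, 0) = 0
M (P1): max(4, -2, 5) = 5
C (P2): min(0, 5) = 0
P1 prefers the higher value; D=2, C=0. D is better since 2 > 0.

D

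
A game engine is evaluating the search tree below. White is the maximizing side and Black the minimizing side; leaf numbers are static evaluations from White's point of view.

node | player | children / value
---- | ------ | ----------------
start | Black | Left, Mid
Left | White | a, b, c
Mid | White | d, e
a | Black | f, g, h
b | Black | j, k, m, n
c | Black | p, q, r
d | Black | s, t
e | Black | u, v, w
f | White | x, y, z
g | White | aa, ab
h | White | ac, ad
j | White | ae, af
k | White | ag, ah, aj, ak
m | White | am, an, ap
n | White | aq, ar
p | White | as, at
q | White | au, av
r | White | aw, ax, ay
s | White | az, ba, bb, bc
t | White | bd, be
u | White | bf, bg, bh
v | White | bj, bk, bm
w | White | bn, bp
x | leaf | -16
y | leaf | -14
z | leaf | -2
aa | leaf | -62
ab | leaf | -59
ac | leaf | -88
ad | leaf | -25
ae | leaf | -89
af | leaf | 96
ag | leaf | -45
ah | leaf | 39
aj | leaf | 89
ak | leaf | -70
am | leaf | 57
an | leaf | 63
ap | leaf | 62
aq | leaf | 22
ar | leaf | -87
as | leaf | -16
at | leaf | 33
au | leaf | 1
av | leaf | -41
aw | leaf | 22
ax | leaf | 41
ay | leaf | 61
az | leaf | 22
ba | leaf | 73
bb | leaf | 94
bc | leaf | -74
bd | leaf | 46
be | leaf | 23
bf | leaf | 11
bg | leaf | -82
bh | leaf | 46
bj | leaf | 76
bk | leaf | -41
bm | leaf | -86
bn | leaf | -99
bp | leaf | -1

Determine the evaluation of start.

22

f (White): max(-16, -14, -2) = -2
g (White): max(-62, -59) = -59
h (White): max(-88, -25) = -25
a (Black): min(-2, -59, -25) = -59
j (White): max(-89, 96) = 96
k (White): max(-45, 39, 89, -70) = 89
m (White): max(57, 63, 62) = 63
n (White): max(22, -87) = 22
b (Black): min(96, 89, 63, 22) = 22
p (White): max(-16, 33) = 33
q (White): max(1, -41) = 1
r (White): max(22, 41, 61) = 61
c (Black): min(33, 1, 61) = 1
Left (White): max(-59, 22, 1) = 22
s (White): max(22, 73, 94, -74) = 94
t (White): max(46, 23) = 46
d (Black): min(94, 46) = 46
u (White): max(11, -82, 46) = 46
v (White): max(76, -41, -86) = 76
w (White): max(-99, -1) = -1
e (Black): min(46, 76, -1) = -1
Mid (White): max(46, -1) = 46
start (Black): min(22, 46) = 22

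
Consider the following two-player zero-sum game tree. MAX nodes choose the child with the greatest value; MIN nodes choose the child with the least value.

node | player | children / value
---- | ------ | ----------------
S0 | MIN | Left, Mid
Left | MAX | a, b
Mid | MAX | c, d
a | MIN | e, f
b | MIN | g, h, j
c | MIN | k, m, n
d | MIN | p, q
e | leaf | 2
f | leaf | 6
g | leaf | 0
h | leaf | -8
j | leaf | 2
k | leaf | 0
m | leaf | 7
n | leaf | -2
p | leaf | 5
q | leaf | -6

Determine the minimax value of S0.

a (MIN): min(2, 6) = 2
b (MIN): min(0, -8, 2) = -8
Left (MAX): max(2, -8) = 2
c (MIN): min(0, 7, -2) = -2
d (MIN): min(5, -6) = -6
Mid (MAX): max(-2, -6) = -2
S0 (MIN): min(2, -2) = -2

-2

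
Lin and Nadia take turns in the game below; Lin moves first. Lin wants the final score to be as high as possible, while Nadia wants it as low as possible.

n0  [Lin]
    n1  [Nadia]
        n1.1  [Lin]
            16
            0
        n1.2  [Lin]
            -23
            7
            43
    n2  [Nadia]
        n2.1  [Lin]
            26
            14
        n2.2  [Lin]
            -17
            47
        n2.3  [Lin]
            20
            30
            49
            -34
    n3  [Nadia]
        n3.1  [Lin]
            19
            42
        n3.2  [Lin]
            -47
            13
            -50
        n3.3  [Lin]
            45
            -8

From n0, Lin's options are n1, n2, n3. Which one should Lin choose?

n1.1 (Lin): max(16, 0) = 16
n1.2 (Lin): max(-23, 7, 43) = 43
n1 (Nadia): min(16, 43) = 16
n2.1 (Lin): max(26, 14) = 26
n2.2 (Lin): max(-17, 47) = 47
n2.3 (Lin): max(20, 30, 49, -34) = 49
n2 (Nadia): min(26, 47, 49) = 26
n3.1 (Lin): max(19, 42) = 42
n3.2 (Lin): max(-47, 13, -50) = 13
n3.3 (Lin): max(45, -8) = 45
n3 (Nadia): min(42, 13, 45) = 13
n0 (Lin): max(16, 26, 13) = 26
Lin at n0 wants the highest of {n1=16, n2=26, n3=13}, so chooses n2.

n2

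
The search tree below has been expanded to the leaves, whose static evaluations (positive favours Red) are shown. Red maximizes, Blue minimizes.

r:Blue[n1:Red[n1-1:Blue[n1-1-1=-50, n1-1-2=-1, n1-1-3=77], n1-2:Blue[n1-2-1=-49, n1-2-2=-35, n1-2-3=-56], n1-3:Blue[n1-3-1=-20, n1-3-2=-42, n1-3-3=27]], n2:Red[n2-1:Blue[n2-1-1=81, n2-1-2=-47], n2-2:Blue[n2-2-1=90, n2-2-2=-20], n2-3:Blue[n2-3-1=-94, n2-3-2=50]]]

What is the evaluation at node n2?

-20

n2-1 (Blue): min(81, -47) = -47
n2-2 (Blue): min(90, -20) = -20
n2-3 (Blue): min(-94, 50) = -94
n2 (Red): max(-47, -20, -94) = -20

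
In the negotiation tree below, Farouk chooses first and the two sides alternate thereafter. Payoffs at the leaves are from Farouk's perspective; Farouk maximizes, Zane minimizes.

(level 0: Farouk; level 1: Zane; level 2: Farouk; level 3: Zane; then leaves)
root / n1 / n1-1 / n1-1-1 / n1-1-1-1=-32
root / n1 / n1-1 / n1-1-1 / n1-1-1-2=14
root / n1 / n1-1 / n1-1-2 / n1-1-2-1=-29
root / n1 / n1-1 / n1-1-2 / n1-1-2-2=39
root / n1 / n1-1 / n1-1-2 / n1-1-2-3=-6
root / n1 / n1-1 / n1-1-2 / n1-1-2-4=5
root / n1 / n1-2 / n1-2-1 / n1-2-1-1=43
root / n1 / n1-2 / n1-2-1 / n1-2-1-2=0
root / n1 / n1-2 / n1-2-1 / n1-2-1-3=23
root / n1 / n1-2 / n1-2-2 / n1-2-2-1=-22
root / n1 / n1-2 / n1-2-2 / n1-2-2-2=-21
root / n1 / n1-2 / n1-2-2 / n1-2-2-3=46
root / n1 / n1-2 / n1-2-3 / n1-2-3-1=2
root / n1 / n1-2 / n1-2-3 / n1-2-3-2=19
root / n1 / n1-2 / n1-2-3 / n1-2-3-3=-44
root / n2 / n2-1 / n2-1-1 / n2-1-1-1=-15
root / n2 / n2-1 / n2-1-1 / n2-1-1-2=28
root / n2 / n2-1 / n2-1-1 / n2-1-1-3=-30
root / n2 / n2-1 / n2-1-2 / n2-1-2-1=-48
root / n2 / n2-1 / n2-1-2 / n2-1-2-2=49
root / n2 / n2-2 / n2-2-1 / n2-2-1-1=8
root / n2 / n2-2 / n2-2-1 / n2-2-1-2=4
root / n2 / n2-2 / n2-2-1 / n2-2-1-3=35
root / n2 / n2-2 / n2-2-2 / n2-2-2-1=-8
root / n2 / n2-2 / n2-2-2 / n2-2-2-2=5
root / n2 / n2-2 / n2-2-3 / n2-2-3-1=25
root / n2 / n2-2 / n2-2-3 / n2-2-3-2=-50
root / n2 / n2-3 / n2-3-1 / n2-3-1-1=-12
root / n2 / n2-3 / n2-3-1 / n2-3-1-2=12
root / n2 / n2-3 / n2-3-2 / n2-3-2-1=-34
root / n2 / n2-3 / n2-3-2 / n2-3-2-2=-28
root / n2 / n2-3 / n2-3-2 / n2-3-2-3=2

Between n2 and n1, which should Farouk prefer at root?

n2-1-1 (Zane): min(-15, 28, -30) = -30
n2-1-2 (Zane): min(-48, 49) = -48
n2-1 (Farouk): max(-30, -48) = -30
n2-2-1 (Zane): min(8, 4, 35) = 4
n2-2-2 (Zane): min(-8, 5) = -8
n2-2-3 (Zane): min(25, -50) = -50
n2-2 (Farouk): max(4, -8, -50) = 4
n2-3-1 (Zane): min(-12, 12) = -12
n2-3-2 (Zane): min(-34, -28, 2) = -34
n2-3 (Farouk): max(-12, -34) = -12
n2 (Zane): min(-30, 4, -12) = -30
n1-1-1 (Zane): min(-32, 14) = -32
n1-1-2 (Zane): min(-29, 39, -6, 5) = -29
n1-1 (Farouk): max(-32, -29) = -29
n1-2-1 (Zane): min(43, 0, 23) = 0
n1-2-2 (Zane): min(-22, -21, 46) = -22
n1-2-3 (Zane): min(2, 19, -44) = -44
n1-2 (Farouk): max(0, -22, -44) = 0
n1 (Zane): min(-29, 0) = -29
Farouk prefers the higher value; n2=-30, n1=-29. n1 is better since -29 > -30.

n1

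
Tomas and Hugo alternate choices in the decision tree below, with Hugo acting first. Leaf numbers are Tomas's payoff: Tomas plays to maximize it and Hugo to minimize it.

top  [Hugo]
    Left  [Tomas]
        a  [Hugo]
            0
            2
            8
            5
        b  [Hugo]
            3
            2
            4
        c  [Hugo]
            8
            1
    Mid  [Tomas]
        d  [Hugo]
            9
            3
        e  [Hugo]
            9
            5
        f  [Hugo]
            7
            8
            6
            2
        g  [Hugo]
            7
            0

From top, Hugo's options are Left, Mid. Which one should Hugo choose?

Left

a (Hugo): min(0, 2, 8, 5) = 0
b (Hugo): min(3, 2, 4) = 2
c (Hugo): min(8, 1) = 1
Left (Tomas): max(0, 2, 1) = 2
d (Hugo): min(9, 3) = 3
e (Hugo): min(9, 5) = 5
f (Hugo): min(7, 8, 6, 2) = 2
g (Hugo): min(7, 0) = 0
Mid (Tomas): max(3, 5, 2, 0) = 5
top (Hugo): min(2, 5) = 2
Hugo at top wants the lowest of {Left=2, Mid=5}, so chooses Left.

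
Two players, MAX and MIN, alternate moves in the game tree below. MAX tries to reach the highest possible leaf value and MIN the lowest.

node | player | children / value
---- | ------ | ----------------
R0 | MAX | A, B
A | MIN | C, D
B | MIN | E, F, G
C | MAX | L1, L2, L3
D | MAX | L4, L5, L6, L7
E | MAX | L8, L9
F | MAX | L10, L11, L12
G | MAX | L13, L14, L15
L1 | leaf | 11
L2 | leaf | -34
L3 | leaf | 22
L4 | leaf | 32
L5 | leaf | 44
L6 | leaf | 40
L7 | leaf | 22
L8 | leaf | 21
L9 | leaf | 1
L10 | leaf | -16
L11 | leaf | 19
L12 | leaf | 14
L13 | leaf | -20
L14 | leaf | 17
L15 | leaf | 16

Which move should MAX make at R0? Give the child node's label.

C (MAX): max(11, -34, 22) = 22
D (MAX): max(32, 44, 40, 22) = 44
A (MIN): min(22, 44) = 22
E (MAX): max(21, 1) = 21
F (MAX): max(-16, 19, 14) = 19
G (MAX): max(-20, 17, 16) = 17
B (MIN): min(21, 19, 17) = 17
R0 (MAX): max(22, 17) = 22
MAX at R0 wants the highest of {A=22, B=17}, so chooses A.

A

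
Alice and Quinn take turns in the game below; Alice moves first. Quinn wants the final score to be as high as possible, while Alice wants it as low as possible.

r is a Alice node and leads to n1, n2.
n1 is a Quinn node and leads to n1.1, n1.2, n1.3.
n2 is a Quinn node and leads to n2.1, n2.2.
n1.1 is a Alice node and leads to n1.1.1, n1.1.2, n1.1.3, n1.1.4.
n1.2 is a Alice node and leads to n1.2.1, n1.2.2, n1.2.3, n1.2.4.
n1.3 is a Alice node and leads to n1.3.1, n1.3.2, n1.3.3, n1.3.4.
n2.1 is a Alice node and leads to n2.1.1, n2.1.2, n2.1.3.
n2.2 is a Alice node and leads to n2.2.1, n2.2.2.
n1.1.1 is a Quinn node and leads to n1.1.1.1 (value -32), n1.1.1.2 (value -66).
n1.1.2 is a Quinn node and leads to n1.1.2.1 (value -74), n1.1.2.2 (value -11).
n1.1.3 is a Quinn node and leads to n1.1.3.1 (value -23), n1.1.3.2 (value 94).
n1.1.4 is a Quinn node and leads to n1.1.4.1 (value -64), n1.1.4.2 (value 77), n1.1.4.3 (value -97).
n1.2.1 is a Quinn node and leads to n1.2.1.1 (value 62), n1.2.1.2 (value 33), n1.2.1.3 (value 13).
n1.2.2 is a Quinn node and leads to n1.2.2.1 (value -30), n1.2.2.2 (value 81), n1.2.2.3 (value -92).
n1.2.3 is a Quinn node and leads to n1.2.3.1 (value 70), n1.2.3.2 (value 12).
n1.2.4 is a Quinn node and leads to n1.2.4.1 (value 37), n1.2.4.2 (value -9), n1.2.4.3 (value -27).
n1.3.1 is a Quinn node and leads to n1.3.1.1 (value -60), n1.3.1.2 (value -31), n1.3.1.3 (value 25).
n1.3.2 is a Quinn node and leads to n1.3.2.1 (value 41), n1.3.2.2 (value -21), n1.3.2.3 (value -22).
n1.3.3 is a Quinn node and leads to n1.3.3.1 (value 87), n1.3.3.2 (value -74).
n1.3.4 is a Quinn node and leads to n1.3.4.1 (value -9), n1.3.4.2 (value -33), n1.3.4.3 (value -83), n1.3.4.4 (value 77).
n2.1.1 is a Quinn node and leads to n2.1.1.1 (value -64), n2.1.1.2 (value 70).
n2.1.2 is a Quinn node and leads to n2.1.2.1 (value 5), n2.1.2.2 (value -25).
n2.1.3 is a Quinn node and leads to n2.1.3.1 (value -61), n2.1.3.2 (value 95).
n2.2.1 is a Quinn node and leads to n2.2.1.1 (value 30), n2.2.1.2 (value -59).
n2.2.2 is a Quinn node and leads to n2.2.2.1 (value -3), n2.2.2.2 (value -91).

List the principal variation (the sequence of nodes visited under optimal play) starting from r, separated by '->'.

n1.1.1 (Quinn): max(-32, -66) = -32
n1.1.2 (Quinn): max(-74, -11) = -11
n1.1.3 (Quinn): max(-23, 94) = 94
n1.1.4 (Quinn): max(-64, 77, -97) = 77
n1.1 (Alice): min(-32, -11, 94, 77) = -32
n1.2.1 (Quinn): max(62, 33, 13) = 62
n1.2.2 (Quinn): max(-30, 81, -92) = 81
n1.2.3 (Quinn): max(70, 12) = 70
n1.2.4 (Quinn): max(37, -9, -27) = 37
n1.2 (Alice): min(62, 81, 70, 37) = 37
n1.3.1 (Quinn): max(-60, -31, 25) = 25
n1.3.2 (Quinn): max(41, -21, -22) = 41
n1.3.3 (Quinn): max(87, -74) = 87
n1.3.4 (Quinn): max(-9, -33, -83, 77) = 77
n1.3 (Alice): min(25, 41, 87, 77) = 25
n1 (Quinn): max(-32, 37, 25) = 37
n2.1.1 (Quinn): max(-64, 70) = 70
n2.1.2 (Quinn): max(5, -25) = 5
n2.1.3 (Quinn): max(-61, 95) = 95
n2.1 (Alice): min(70, 5, 95) = 5
n2.2.1 (Quinn): max(30, -59) = 30
n2.2.2 (Quinn): max(-3, -91) = -3
n2.2 (Alice): min(30, -3) = -3
n2 (Quinn): max(5, -3) = 5
r (Alice): min(37, 5) = 5
At r, Alice picks n2 (lowest: 5).
At n2, Quinn picks n2.1 (highest: 5).
At n2.1, Alice picks n2.1.2 (lowest: 5).
At n2.1.2, Quinn picks n2.1.2.1 (highest: 5).
Terminal value 5.

r -> n2 -> n2.1 -> n2.1.2 -> n2.1.2.1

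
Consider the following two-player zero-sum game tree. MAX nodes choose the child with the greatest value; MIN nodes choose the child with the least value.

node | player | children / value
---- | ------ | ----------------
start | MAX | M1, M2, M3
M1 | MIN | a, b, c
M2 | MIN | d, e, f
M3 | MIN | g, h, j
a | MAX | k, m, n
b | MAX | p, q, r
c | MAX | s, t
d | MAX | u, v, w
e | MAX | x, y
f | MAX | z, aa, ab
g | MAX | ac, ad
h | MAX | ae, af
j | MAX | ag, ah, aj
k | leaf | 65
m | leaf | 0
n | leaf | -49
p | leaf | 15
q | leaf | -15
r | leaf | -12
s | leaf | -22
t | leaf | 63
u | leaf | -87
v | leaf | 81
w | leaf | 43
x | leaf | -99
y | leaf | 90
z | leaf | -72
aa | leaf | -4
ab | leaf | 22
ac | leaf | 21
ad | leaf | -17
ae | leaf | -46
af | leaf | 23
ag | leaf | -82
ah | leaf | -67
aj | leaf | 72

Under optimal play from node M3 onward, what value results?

g (MAX): max(21, -17) = 21
h (MAX): max(-46, 23) = 23
j (MAX): max(-82, -67, 72) = 72
M3 (MIN): min(21, 23, 72) = 21

21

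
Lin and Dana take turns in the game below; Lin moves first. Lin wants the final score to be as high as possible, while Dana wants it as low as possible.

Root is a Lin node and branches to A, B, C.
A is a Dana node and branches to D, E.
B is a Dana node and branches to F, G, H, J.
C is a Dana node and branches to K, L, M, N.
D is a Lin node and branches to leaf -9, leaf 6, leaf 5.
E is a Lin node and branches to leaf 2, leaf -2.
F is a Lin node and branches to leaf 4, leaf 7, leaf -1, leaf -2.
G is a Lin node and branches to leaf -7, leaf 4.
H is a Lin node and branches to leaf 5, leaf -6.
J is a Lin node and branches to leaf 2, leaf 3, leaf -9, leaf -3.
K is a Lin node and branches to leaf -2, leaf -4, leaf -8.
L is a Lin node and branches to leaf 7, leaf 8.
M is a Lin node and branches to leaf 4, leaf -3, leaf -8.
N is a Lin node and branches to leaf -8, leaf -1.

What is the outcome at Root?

D (Lin): max(-9, 6, 5) = 6
E (Lin): max(2, -2) = 2
A (Dana): min(6, 2) = 2
F (Lin): max(4, 7, -1, -2) = 7
G (Lin): max(-7, 4) = 4
H (Lin): max(5, -6) = 5
J (Lin): max(2, 3, -9, -3) = 3
B (Dana): min(7, 4, 5, 3) = 3
K (Lin): max(-2, -4, -8) = -2
L (Lin): max(7, 8) = 8
M (Lin): max(4, -3, -8) = 4
N (Lin): max(-8, -1) = -1
C (Dana): min(-2, 8, 4, -1) = -2
Root (Lin): max(2, 3, -2) = 3

3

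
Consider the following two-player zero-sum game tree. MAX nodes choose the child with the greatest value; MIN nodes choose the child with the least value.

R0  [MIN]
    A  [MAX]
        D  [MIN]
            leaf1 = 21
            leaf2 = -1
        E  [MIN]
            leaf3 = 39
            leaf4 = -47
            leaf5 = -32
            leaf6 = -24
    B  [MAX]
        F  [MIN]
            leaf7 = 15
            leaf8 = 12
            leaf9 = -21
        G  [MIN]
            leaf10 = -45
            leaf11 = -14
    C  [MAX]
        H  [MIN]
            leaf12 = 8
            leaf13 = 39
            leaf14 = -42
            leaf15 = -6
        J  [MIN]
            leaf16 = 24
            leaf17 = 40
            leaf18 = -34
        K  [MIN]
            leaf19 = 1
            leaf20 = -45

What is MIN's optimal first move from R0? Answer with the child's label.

D (MIN): min(21, -1) = -1
E (MIN): min(39, -47, -32, -24) = -47
A (MAX): max(-1, -47) = -1
F (MIN): min(15, 12, -21) = -21
G (MIN): min(-45, -14) = -45
B (MAX): max(-21, -45) = -21
H (MIN): min(8, 39, -42, -6) = -42
J (MIN): min(24, 40, -34) = -34
K (MIN): min(1, -45) = -45
C (MAX): max(-42, -34, -45) = -34
R0 (MIN): min(-1, -21, -34) = -34
MIN at R0 wants the lowest of {A=-1, B=-21, C=-34}, so chooses C.

C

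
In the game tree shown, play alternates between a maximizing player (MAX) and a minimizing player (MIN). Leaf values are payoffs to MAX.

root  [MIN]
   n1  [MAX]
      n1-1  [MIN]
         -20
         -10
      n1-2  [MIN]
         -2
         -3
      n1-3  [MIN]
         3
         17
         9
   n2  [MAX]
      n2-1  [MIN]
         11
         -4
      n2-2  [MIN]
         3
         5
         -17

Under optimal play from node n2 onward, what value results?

-4

n2-1 (MIN): min(11, -4) = -4
n2-2 (MIN): min(3, 5, -17) = -17
n2 (MAX): max(-4, -17) = -4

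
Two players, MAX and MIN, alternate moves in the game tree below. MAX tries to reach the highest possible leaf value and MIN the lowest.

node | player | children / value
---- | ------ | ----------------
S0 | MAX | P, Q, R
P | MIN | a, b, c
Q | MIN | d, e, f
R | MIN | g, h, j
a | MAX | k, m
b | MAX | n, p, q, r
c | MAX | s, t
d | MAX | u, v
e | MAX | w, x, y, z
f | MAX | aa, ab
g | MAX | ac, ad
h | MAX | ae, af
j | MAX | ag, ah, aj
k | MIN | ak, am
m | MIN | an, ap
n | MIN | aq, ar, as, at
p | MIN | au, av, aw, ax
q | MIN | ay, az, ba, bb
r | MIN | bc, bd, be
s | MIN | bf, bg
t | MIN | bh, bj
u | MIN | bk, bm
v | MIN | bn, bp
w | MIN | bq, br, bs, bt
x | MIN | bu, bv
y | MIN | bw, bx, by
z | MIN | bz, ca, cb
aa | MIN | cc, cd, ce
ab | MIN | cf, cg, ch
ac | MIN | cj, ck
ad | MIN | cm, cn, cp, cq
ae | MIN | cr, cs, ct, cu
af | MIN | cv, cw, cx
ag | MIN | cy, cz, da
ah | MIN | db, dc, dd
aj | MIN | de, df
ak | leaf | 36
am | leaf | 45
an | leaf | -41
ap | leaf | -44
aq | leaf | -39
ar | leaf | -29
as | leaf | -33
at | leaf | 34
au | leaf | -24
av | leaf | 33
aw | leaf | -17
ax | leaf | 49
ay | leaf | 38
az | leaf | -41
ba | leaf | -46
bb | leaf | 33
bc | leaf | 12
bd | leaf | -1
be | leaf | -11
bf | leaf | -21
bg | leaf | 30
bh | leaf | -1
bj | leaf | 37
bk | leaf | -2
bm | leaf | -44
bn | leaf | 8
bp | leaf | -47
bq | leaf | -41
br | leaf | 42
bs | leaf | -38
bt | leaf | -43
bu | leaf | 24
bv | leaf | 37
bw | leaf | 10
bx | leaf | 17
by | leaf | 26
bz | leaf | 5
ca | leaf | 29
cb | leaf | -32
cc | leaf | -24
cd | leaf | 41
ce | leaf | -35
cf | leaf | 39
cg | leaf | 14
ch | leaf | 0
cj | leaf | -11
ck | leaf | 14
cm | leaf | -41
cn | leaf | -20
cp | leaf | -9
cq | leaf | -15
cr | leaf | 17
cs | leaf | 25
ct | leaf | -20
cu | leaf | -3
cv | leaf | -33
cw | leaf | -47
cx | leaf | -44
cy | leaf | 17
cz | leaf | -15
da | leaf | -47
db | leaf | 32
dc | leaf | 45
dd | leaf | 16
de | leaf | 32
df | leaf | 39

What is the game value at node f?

aa (MIN): min(-24, 41, -35) = -35
ab (MIN): min(39, 14, 0) = 0
f (MAX): max(-35, 0) = 0

0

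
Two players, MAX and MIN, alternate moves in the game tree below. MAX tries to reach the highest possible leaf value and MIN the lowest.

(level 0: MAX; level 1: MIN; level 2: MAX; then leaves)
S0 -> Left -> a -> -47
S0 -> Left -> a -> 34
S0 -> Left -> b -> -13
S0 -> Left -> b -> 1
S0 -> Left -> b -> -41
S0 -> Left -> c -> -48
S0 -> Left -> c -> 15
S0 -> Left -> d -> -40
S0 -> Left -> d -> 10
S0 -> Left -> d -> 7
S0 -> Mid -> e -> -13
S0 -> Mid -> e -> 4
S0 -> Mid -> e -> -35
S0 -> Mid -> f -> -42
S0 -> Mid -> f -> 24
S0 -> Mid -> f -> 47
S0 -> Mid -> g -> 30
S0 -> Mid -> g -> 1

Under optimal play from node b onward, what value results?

1

b (MAX): max(-13, 1, -41) = 1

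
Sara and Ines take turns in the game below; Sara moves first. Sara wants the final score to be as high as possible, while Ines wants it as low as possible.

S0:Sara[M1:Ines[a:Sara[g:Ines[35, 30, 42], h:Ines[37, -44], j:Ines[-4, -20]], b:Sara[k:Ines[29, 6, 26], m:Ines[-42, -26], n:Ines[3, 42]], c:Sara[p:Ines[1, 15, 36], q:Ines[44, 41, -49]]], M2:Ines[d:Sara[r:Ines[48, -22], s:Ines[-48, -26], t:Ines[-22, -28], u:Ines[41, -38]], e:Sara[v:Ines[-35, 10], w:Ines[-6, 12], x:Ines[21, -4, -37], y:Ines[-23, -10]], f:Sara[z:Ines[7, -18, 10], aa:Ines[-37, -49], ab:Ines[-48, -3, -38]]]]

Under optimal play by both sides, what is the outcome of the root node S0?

g (Ines): min(35, 30, 42) = 30
h (Ines): min(37, -44) = -44
j (Ines): min(-4, -20) = -20
a (Sara): max(30, -44, -20) = 30
k (Ines): min(29, 6, 26) = 6
m (Ines): min(-42, -26) = -42
n (Ines): min(3, 42) = 3
b (Sara): max(6, -42, 3) = 6
p (Ines): min(1, 15, 36) = 1
q (Ines): min(44, 41, -49) = -49
c (Sara): max(1, -49) = 1
M1 (Ines): min(30, 6, 1) = 1
r (Ines): min(48, -22) = -22
s (Ines): min(-48, -26) = -48
t (Ines): min(-22, -28) = -28
u (Ines): min(41, -38) = -38
d (Sara): max(-22, -48, -28, -38) = -22
v (Ines): min(-35, 10) = -35
w (Ines): min(-6, 12) = -6
x (Ines): min(21, -4, -37) = -37
y (Ines): min(-23, -10) = -23
e (Sara): max(-35, -6, -37, -23) = -6
z (Ines): min(7, -18, 10) = -18
aa (Ines): min(-37, -49) = -49
ab (Ines): min(-48, -3, -38) = -48
f (Sara): max(-18, -49, -48) = -18
M2 (Ines): min(-22, -6, -18) = -22
S0 (Sara): max(1, -22) = 1

1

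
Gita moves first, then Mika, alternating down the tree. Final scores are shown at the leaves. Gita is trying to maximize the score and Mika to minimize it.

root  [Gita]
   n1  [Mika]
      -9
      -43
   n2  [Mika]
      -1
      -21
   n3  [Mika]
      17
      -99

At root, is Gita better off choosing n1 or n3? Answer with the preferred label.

n1

n1 (Mika): min(-9, -43) = -43
n3 (Mika): min(17, -99) = -99
Gita prefers the higher value; n1=-43, n3=-99. n1 is better since -43 > -99.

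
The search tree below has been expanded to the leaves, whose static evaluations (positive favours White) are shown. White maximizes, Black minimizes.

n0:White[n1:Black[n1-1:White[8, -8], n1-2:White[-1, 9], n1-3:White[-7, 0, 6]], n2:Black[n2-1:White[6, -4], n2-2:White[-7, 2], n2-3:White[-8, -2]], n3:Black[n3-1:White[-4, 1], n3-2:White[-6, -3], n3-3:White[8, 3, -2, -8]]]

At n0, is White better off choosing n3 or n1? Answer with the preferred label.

n1

n3-1 (White): max(-4, 1) = 1
n3-2 (White): max(-6, -3) = -3
n3-3 (White): max(8, 3, -2, -8) = 8
n3 (Black): min(1, -3, 8) = -3
n1-1 (White): max(8, -8) = 8
n1-2 (White): max(-1, 9) = 9
n1-3 (White): max(-7, 0, 6) = 6
n1 (Black): min(8, 9, 6) = 6
White prefers the higher value; n3=-3, n1=6. n1 is better since 6 > -3.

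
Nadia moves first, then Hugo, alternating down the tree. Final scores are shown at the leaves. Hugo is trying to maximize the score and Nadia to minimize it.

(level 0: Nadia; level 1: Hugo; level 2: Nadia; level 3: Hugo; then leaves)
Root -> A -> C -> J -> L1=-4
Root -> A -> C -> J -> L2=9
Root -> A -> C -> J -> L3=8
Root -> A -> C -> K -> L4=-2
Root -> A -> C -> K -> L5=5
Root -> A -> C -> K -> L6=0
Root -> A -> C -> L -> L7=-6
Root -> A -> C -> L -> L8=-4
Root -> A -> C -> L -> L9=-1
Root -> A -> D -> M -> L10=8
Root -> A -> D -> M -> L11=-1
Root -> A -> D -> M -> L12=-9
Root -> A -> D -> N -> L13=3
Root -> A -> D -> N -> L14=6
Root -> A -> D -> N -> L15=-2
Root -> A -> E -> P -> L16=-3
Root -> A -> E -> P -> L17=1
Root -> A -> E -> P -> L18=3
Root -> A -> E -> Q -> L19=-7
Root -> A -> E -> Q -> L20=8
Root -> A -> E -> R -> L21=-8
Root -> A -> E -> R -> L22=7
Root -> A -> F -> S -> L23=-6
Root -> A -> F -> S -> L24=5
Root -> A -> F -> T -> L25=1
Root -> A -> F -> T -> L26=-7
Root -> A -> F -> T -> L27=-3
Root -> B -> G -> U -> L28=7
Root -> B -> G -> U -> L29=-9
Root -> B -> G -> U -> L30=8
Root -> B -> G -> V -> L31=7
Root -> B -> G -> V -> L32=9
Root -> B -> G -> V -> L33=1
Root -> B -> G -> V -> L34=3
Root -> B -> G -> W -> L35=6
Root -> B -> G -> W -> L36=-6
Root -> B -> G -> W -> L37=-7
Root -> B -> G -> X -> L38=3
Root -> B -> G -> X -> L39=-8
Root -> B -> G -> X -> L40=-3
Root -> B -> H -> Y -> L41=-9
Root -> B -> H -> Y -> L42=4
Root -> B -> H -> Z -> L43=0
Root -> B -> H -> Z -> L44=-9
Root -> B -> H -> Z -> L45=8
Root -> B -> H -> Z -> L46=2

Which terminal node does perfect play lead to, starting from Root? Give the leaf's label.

J (Hugo): max(-4, 9, 8) = 9
K (Hugo): max(-2, 5, 0) = 5
L (Hugo): max(-6, -4, -1) = -1
C (Nadia): min(9, 5, -1) = -1
M (Hugo): max(8, -1, -9) = 8
N (Hugo): max(3, 6, -2) = 6
D (Nadia): min(8, 6) = 6
P (Hugo): max(-3, 1, 3) = 3
Q (Hugo): max(-7, 8) = 8
R (Hugo): max(-8, 7) = 7
E (Nadia): min(3, 8, 7) = 3
S (Hugo): max(-6, 5) = 5
T (Hugo): max(1, -7, -3) = 1
F (Nadia): min(5, 1) = 1
A (Hugo): max(-1, 6, 3, 1) = 6
U (Hugo): max(7, -9, 8) = 8
V (Hugo): max(7, 9, 1, 3) = 9
W (Hugo): max(6, -6, -7) = 6
X (Hugo): max(3, -8, -3) = 3
G (Nadia): min(8, 9, 6, 3) = 3
Y (Hugo): max(-9, 4) = 4
Z (Hugo): max(0, -9, 8, 2) = 8
H (Nadia): min(4, 8) = 4
B (Hugo): max(3, 4) = 4
Root (Nadia): min(6, 4) = 4
At Root, Nadia picks B (lowest: 4).
At B, Hugo picks H (highest: 4).
At H, Nadia picks Y (lowest: 4).
At Y, Hugo picks L42 (highest: 4).
Terminal value 4.

L42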